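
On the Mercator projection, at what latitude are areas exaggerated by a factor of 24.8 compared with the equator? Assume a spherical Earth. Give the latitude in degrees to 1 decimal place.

78.4°

Mercator areal scale is sec²φ.
sec²φ = 24.8  ⇒  cos²φ = 0.04032  ⇒  cos φ = 0.2008.
φ = arccos(0.2008) ≈ 78.4°.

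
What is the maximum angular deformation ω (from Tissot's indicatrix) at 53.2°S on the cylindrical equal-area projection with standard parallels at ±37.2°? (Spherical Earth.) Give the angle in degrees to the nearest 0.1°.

Cylindrical equal-area (φ₀ = 37.2°): h = cos φ / cos 37.2° along meridians, k = cos 37.2° / cos φ along parallels; h·k = 1.
At 53.2°: h = 0.7520, k = 1.330; principal scales a = 1.330, b = 0.7520.
sin(ω/2) = (a − b)/(a + b) = 0.5777/2.082 = 0.2775, so ω = 2 arcsin(0.2775) ≈ 32.2°.

32.2°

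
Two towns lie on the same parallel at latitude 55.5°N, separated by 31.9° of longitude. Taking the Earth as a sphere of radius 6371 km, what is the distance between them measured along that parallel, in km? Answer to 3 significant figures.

Arc length along a parallel = R cos φ · Δλ (with Δλ in radians).
= 6371 × cos 55.5° × (31.9° × π/180) = 6371 × 0.5664 × 0.5568 ≈ 2010 km.

2010 km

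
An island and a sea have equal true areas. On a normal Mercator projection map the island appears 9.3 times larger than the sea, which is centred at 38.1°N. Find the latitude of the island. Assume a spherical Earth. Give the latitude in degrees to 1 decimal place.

75.0°

For equal true areas on Mercator, apparent areas scale as sec²φ, so the ratio is cos²φ₂ / cos²φ₁.
cos²φ₂ / cos²φ₁ = 9.3  ⇒  cos φ₁ = cos 38.1° / √9.3 = 0.7869/3.050 = 0.2580.
φ₁ = arccos(0.2580) ≈ 75.0°.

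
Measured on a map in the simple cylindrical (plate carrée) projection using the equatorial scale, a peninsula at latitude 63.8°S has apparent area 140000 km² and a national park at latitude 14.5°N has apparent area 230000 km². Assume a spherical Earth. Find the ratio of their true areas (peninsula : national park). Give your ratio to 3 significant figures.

Plate carrée has h = 1 and k = sec φ, giving areal scale sec φ; true area = (apparent area) · cos φ.
True area of peninsula: 140000 × cos(63.8°) = 140000 × 0.4415 = 61810 km².
True area of national park: 230000 × cos(14.5°) = 230000 × 0.9681 = 222700 km².
Ratio = 61810 / 222700 ≈ 0.278.

0.278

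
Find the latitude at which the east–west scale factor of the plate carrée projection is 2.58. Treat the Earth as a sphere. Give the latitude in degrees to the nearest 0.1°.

Plate carrée: h = 1, k = sec φ along parallels.
sec φ = 2.58  ⇒  cos φ = 0.3876  ⇒  φ ≈ 67.2°.

67.2°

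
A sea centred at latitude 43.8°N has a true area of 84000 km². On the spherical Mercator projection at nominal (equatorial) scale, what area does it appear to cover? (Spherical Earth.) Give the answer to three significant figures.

For Mercator, h = k = sec φ (a conformal cylindrical projection has a single point scale, 1/cos φ).
Areal scale = k² = sec²φ = 1/cos²(43.8°) = 1/0.7218² = 1.920.
Apparent area = 84000 × 1.920 ≈ 161000 km².

161000 km²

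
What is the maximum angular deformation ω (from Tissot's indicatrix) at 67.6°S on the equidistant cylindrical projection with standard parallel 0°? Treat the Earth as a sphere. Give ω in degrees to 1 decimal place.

For the equirectangular projection with φ₀ = 0 (plate carrée), h = 1 along meridians and k = sec φ along parallels.
At 67.6°: h = 1.000, k = 2.624; principal scales a = 2.624, b = 1.000.
sin(ω/2) = (a − b)/(a + b) = 1.624/3.624 = 0.4482, so ω = 2 arcsin(0.4482) ≈ 53.3°.

53.3°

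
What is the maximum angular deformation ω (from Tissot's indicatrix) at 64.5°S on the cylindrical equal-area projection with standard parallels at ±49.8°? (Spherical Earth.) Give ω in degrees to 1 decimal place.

45.2°

Cylindrical equal-area (φ₀ = 49.8°): h = cos φ / cos 49.8° along meridians, k = cos 49.8° / cos φ along parallels; h·k = 1.
At 64.5°: h = 0.6670, k = 1.499; principal scales a = 1.499, b = 0.6670.
sin(ω/2) = (a − b)/(a + b) = 0.8323/2.166 = 0.3842, so ω = 2 arcsin(0.3842) ≈ 45.2°.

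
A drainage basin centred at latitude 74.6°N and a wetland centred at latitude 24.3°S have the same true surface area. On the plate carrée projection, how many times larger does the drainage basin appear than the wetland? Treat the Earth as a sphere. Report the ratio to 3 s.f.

In the plate carrée (x = Rλ, y = Rφ), meridians are true-scale (h = 1) and parallels are stretched by k = sec φ.
Areal scale at 74.6°: h·k = 1.000 × 3.766 = 3.766.
Areal scale at 24.3°: h·k = 1.000 × 1.097 = 1.097.
Ratio = 3.766/1.097 ≈ 3.43.

3.43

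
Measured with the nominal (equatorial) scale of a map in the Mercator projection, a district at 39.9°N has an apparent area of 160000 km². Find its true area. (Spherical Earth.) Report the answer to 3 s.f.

94200 km²

For Mercator, h = k = sec φ (a conformal cylindrical projection has a single point scale, 1/cos φ).
Areal scale = k² = sec²φ = 1/cos²(39.9°) = 1/0.7672² = 1.699.
True area = apparent / (areal scale) = 160000 / 1.699 ≈ 94200 km².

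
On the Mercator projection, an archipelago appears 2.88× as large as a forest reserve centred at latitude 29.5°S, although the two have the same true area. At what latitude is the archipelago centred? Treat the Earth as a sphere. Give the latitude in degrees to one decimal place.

On Mercator, (apparent₁)/(apparent₂) = sec²φ₁ / sec²φ₂ when true areas are equal.
cos²φ₂ / cos²φ₁ = 2.88  ⇒  cos φ₁ = cos 29.5° / √2.88 = 0.8704/1.697 = 0.5129.
φ₁ = arccos(0.5129) ≈ 59.1°.

59.1°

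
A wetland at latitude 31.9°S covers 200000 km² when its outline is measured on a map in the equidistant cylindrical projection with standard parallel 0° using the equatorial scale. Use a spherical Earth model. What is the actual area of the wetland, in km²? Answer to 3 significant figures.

For the equirectangular projection with φ₀ = 0 (plate carrée), h = 1 along meridians and k = sec φ along parallels.
Areal scale = h·k = 1 × sec φ; at 31.9°, h = 1.000, k = 1.178, so h·k = 1.178.
True area = apparent / (areal scale) = 200000 / 1.178 ≈ 170000 km².

170000 km²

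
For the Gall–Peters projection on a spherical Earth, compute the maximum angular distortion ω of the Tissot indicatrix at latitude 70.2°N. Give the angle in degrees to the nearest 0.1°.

Gall–Peters is a cylindrical equal-area projection with standard parallels at ±45°. For cylindrical equal-area with standard parallel φ₀, h = cos φ / cos φ₀ and k = cos φ₀ / cos φ, so h·k = 1.
At 70.2°: h = 0.4790, k = 2.087; principal scales a = 2.087, b = 0.4790.
sin(ω/2) = (a − b)/(a + b) = 1.608/2.567 = 0.6267, so ω = 2 arcsin(0.6267) ≈ 77.6°.

77.6°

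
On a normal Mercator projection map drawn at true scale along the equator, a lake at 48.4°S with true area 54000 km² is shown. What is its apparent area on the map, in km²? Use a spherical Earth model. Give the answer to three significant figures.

Mercator is conformal, so the point scale is isotropic: h = k = sec φ = 1/cos φ.
Areal scale = k² = sec²φ = 1/cos²(48.4°) = 1/0.6639² = 2.269.
Apparent area = 54000 × 2.269 ≈ 123000 km².

123000 km²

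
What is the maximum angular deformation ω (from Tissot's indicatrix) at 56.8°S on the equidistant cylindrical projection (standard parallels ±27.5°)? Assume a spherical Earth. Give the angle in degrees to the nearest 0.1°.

27.4°

With standard parallel φ₀ = 27.5°, the equirectangular projection gives x = Rλ cos φ₀, y = Rφ, so h = 1 and k = cos 27.5° / cos φ.
At 56.8°: h = 1.000, k = 1.620; principal scales a = 1.620, b = 1.000.
sin(ω/2) = (a − b)/(a + b) = 0.6199/2.620 = 0.2366, so ω = 2 arcsin(0.2366) ≈ 27.4°.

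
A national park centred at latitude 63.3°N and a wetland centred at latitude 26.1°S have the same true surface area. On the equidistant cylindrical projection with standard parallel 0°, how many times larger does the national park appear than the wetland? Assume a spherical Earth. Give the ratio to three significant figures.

Plate carrée maps x = Rλ, y = Rφ. The meridian scale is h = 1 and the parallel scale is k = 1/cos φ = sec φ.
Areal scale at 63.3°: h·k = 1.000 × 2.226 = 2.226.
Areal scale at 26.1°: h·k = 1.000 × 1.114 = 1.114.
Ratio = 2.226/1.114 ≈ 2.00.

2.00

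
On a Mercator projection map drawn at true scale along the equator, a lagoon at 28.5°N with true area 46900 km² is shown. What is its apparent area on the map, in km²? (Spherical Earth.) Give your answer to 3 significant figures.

The Mercator projection is conformal; its linear scale factor is the same in every direction and equals sec φ = 1/cos φ.
Areal scale = k² = sec²φ = 1/cos²(28.5°) = 1/0.8788² = 1.295.
Apparent area = 46900 × 1.295 ≈ 60700 km².

60700 km²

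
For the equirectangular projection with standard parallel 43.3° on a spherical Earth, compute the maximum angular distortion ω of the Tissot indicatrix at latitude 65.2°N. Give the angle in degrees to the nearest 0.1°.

31.2°

In the equirectangular projection with standard parallel φ₀ = 43.3° (x = Rλ cos φ₀, y = Rφ), meridians are true-scale (h = 1) and the parallel scale is k = cos φ₀ / cos φ.
At 65.2°: h = 1.000, k = 1.735; principal scales a = 1.735, b = 1.000.
sin(ω/2) = (a − b)/(a + b) = 0.7351/2.735 = 0.2688, so ω = 2 arcsin(0.2688) ≈ 31.2°.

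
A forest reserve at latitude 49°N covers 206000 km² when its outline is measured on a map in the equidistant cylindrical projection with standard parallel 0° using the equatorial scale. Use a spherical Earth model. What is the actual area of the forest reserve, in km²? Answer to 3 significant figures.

135000 km²

In the plate carrée (x = Rλ, y = Rφ), meridians are true-scale (h = 1) and parallels are stretched by k = sec φ.
Areal scale = h·k = 1 × sec φ; at 49°, h = 1.000, k = 1.524, so h·k = 1.524.
True area = apparent / (areal scale) = 206000 / 1.524 ≈ 135000 km².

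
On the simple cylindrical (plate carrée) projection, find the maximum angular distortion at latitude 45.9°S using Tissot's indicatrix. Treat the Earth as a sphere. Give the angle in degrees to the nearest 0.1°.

In the plate carrée (x = Rλ, y = Rφ), meridians are true-scale (h = 1) and parallels are stretched by k = sec φ.
At 45.9°: h = 1.000, k = 1.437; principal scales a = 1.437, b = 1.000.
sin(ω/2) = (a − b)/(a + b) = 0.4370/2.437 = 0.1793, so ω = 2 arcsin(0.1793) ≈ 20.7°.

20.7°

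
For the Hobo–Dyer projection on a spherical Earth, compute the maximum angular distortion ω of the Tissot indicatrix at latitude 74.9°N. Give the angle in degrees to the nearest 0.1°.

Hobo–Dyer is a cylindrical equal-area projection with standard parallels at ±37.5°. Cylindrical equal-area (φ₀ = 37.5°): h = cos φ / cos 37.5° along meridians, k = cos 37.5° / cos φ along parallels; h·k = 1.
At 74.9°: h = 0.3284, k = 3.045; principal scales a = 3.045, b = 0.3284.
sin(ω/2) = (a − b)/(a + b) = 2.717/3.374 = 0.8053, so ω = 2 arcsin(0.8053) ≈ 107.3°.

107.3°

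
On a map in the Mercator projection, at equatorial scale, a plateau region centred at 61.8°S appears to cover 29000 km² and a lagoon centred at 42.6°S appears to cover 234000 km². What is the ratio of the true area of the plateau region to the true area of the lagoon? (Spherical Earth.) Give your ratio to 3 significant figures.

Mercator's areal exaggeration is sec²φ; hence true area = (apparent area) · cos²φ.
True area of plateau region: 29000 × cos²(61.8°) = 29000 × 0.2233 = 6476 km².
True area of lagoon: 234000 × cos²(42.6°) = 234000 × 0.5418 = 126800 km².
Ratio = 6476 / 126800 ≈ 0.0511.

0.0511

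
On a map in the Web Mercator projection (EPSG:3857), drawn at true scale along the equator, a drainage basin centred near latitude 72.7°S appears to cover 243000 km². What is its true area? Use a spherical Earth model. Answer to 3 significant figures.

For Mercator, h = k = sec φ (a conformal cylindrical projection has a single point scale, 1/cos φ).
Areal scale = k² = sec²φ = 1/cos²(72.7°) = 1/0.2974² = 11.31.
True area = apparent / (areal scale) = 243000 / 11.31 ≈ 21500 km².

21500 km²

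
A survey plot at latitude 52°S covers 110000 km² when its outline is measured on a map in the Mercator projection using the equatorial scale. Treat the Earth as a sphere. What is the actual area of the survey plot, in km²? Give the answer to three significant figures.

41700 km²

The Mercator projection is conformal; its linear scale factor is the same in every direction and equals sec φ = 1/cos φ.
Areal scale = k² = sec²φ = 1/cos²(52°) = 1/0.6157² = 2.638.
True area = apparent / (areal scale) = 110000 / 2.638 ≈ 41700 km².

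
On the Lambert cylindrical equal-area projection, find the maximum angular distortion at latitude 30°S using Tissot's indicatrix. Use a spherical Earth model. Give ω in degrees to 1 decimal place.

The Lambert cylindrical equal-area projection is the cylindrical equal-area projection with its standard parallel at the equator (φ₀ = 0). Cylindrical equal-area (φ₀ = 0°): h = cos φ / cos 0° along meridians, k = cos 0° / cos φ along parallels; h·k = 1.
At 30°: h = 0.8660, k = 1.155; principal scales a = 1.155, b = 0.8660.
sin(ω/2) = (a − b)/(a + b) = 0.2887/2.021 = 0.1429, so ω = 2 arcsin(0.1429) ≈ 16.4°.

16.4°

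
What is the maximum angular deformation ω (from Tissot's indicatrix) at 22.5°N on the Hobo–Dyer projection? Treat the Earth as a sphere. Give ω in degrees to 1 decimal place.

Hobo–Dyer is a cylindrical equal-area projection with standard parallels at ±37.5°. Cylindrical equal-area (φ₀ = 37.5°): h = cos φ / cos 37.5° along meridians, k = cos 37.5° / cos φ along parallels; h·k = 1.
At 22.5°: h = 1.165, k = 0.8587; principal scales a = 1.165, b = 0.8587.
sin(ω/2) = (a − b)/(a + b) = 0.3058/2.023 = 0.1511, so ω = 2 arcsin(0.1511) ≈ 17.4°.

17.4°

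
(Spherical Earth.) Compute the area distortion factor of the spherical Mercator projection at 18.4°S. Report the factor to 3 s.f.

1.11

The Mercator projection is conformal; its linear scale factor is the same in every direction and equals sec φ = 1/cos φ.
Areal scale = k² = sec²φ = 1/cos²(18.4°) = 1/0.9489² = 1.111.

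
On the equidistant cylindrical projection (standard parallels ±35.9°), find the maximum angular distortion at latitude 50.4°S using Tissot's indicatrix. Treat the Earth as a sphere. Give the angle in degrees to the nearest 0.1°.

The equidistant cylindrical projection with φ₀ = 35.9° has h = 1 (meridians true) and k = cos φ₀ / cos φ along parallels.
At 50.4°: h = 1.000, k = 1.271; principal scales a = 1.271, b = 1.000.
sin(ω/2) = (a − b)/(a + b) = 0.2708/2.271 = 0.1193, so ω = 2 arcsin(0.1193) ≈ 13.7°.

13.7°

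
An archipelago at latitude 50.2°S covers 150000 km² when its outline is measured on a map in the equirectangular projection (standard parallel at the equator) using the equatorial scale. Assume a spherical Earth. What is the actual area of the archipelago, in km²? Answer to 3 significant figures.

96000 km²

For the equirectangular projection with φ₀ = 0 (plate carrée), h = 1 along meridians and k = sec φ along parallels.
Areal scale = h·k = 1 × sec φ; at 50.2°, h = 1.000, k = 1.562, so h·k = 1.562.
True area = apparent / (areal scale) = 150000 / 1.562 ≈ 96000 km².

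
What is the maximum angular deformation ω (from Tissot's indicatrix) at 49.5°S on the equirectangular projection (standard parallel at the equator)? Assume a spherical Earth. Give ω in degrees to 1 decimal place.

Plate carrée maps x = Rλ, y = Rφ. The meridian scale is h = 1 and the parallel scale is k = 1/cos φ = sec φ.
At 49.5°: h = 1.000, k = 1.540; principal scales a = 1.540, b = 1.000.
sin(ω/2) = (a − b)/(a + b) = 0.5398/2.540 = 0.2125, so ω = 2 arcsin(0.2125) ≈ 24.5°.

24.5°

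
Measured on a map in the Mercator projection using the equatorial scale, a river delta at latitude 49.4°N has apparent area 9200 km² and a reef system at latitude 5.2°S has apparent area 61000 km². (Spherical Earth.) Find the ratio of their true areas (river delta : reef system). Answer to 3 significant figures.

0.0644

Since Mercator area scale is 1/cos²φ, the true area equals the apparent area multiplied by cos²φ.
True area of river delta: 9200 × cos²(49.4°) = 9200 × 0.4235 = 3896 km².
True area of reef system: 61000 × cos²(5.2°) = 61000 × 0.9918 = 60500 km².
Ratio = 3896 / 60500 ≈ 0.0644.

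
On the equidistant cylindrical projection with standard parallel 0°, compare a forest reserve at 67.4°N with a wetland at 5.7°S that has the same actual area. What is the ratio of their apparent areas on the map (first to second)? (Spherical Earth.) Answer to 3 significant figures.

2.59

Plate carrée maps x = Rλ, y = Rφ. The meridian scale is h = 1 and the parallel scale is k = 1/cos φ = sec φ.
Areal scale at 67.4°: h·k = 1.000 × 2.602 = 2.602.
Areal scale at 5.7°: h·k = 1.000 × 1.005 = 1.005.
Ratio = 2.602/1.005 ≈ 2.59.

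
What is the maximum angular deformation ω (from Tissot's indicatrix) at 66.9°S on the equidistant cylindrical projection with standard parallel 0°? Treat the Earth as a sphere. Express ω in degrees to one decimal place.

Plate carrée maps x = Rλ, y = Rφ. The meridian scale is h = 1 and the parallel scale is k = 1/cos φ = sec φ.
At 66.9°: h = 1.000, k = 2.549; principal scales a = 2.549, b = 1.000.
sin(ω/2) = (a − b)/(a + b) = 1.549/3.549 = 0.4364, so ω = 2 arcsin(0.4364) ≈ 51.8°.

51.8°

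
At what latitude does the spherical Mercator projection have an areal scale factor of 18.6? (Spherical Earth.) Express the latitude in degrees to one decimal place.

76.6°

Mercator areal scale is sec²φ.
sec²φ = 18.6  ⇒  cos²φ = 0.05376  ⇒  cos φ = 0.2319.
φ = arccos(0.2319) ≈ 76.6°.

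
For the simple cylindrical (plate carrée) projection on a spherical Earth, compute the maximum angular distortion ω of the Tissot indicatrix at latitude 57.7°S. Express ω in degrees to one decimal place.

35.3°

Plate carrée maps x = Rλ, y = Rφ. The meridian scale is h = 1 and the parallel scale is k = 1/cos φ = sec φ.
At 57.7°: h = 1.000, k = 1.871; principal scales a = 1.871, b = 1.000.
sin(ω/2) = (a − b)/(a + b) = 0.8714/2.871 = 0.3035, so ω = 2 arcsin(0.3035) ≈ 35.3°.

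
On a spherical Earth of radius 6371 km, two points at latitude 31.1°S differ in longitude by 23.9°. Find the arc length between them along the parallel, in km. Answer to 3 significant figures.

2280 km

Arc length along a parallel = R cos φ · Δλ (with Δλ in radians).
= 6371 × cos 31.1° × (23.9° × π/180) = 6371 × 0.8563 × 0.4171 ≈ 2280 km.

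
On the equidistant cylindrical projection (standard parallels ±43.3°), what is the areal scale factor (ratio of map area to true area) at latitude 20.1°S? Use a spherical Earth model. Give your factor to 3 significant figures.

0.775

The equidistant cylindrical projection with φ₀ = 43.3° has h = 1 (meridians true) and k = cos φ₀ / cos φ along parallels.
Areal scale = h·k = 1 × cos φ₀ / cos φ; at 20.1°, h = 1.000, k = 0.7750, so h·k = 0.7750.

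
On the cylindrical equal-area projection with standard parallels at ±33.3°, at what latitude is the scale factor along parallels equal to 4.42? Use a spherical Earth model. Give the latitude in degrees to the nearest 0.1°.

For cylindrical equal-area with standard parallel φ₀, h = cos φ / cos φ₀ and k = cos φ₀ / cos φ, so h·k = 1.
k = cos φ₀ / cos φ = 4.42  ⇒  cos φ = cos 33.3° / 4.42 = 0.1891.
φ = arccos(0.1891) ≈ 79.1°.

79.1°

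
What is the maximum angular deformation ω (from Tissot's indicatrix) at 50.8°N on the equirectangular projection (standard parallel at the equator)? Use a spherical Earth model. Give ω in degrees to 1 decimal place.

Plate carrée maps x = Rλ, y = Rφ. The meridian scale is h = 1 and the parallel scale is k = 1/cos φ = sec φ.
At 50.8°: h = 1.000, k = 1.582; principal scales a = 1.582, b = 1.000.
sin(ω/2) = (a − b)/(a + b) = 0.5822/2.582 = 0.2255, so ω = 2 arcsin(0.2255) ≈ 26.1°.

26.1°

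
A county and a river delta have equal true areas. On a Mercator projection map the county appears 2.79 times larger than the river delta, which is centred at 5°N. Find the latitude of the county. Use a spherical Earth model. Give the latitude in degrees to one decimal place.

Mercator areal scale is sec²φ, so apparent-area ratio = sec²φ₁ / sec²φ₂ = cos²φ₂ / cos²φ₁.
cos²φ₂ / cos²φ₁ = 2.79  ⇒  cos φ₁ = cos 5° / √2.79 = 0.9962/1.670 = 0.5964.
φ₁ = arccos(0.5964) ≈ 53.4°.

53.4°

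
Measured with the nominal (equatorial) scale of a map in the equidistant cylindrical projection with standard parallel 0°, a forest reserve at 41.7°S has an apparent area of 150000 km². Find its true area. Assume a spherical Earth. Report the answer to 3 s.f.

112000 km²

Plate carrée maps x = Rλ, y = Rφ. The meridian scale is h = 1 and the parallel scale is k = 1/cos φ = sec φ.
Areal scale = h·k = 1 × sec φ; at 41.7°, h = 1.000, k = 1.339, so h·k = 1.339.
True area = apparent / (areal scale) = 150000 / 1.339 ≈ 112000 km².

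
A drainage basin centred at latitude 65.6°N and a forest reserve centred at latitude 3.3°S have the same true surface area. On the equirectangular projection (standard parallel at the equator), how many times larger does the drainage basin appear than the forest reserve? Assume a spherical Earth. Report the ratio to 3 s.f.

2.42

Plate carrée maps x = Rλ, y = Rφ. The meridian scale is h = 1 and the parallel scale is k = 1/cos φ = sec φ.
Areal scale at 65.6°: h·k = 1.000 × 2.421 = 2.421.
Areal scale at 3.3°: h·k = 1.000 × 1.002 = 1.002.
Ratio = 2.421/1.002 ≈ 2.42.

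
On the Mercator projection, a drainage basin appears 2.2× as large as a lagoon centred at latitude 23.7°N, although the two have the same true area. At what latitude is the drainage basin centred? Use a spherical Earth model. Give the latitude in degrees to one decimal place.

On Mercator, (apparent₁)/(apparent₂) = sec²φ₁ / sec²φ₂ when true areas are equal.
cos²φ₂ / cos²φ₁ = 2.2  ⇒  cos φ₁ = cos 23.7° / √2.2 = 0.9157/1.483 = 0.6173.
φ₁ = arccos(0.6173) ≈ 51.9°.

51.9°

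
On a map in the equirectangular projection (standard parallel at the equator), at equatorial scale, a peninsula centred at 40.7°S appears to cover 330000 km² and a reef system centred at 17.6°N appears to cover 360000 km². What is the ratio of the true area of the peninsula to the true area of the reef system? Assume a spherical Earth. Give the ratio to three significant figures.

0.729

Plate carrée has h = 1 and k = sec φ, giving areal scale sec φ; true area = (apparent area) · cos φ.
True area of peninsula: 330000 × cos(40.7°) = 330000 × 0.7581 = 250200 km².
True area of reef system: 360000 × cos(17.6°) = 360000 × 0.9532 = 343100 km².
Ratio = 250200 / 343100 ≈ 0.729.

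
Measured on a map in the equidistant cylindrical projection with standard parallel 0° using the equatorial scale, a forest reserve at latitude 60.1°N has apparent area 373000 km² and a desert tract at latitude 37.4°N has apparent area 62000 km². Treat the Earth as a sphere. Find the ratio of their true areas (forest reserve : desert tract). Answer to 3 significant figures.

3.78

On the plate carrée, areal scale = h·k = 1 × sec φ, so true area = apparent × cos φ.
True area of forest reserve: 373000 × cos(60.1°) = 373000 × 0.4985 = 185900 km².
True area of desert tract: 62000 × cos(37.4°) = 62000 × 0.7944 = 49250 km².
Ratio = 185900 / 49250 ≈ 3.78.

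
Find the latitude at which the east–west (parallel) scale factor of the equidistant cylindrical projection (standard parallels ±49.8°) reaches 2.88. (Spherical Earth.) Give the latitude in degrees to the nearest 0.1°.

77.0°

With standard parallel φ₀ = 49.8°, the equirectangular projection gives x = Rλ cos φ₀, y = Rφ, so h = 1 and k = cos 49.8° / cos φ.
k = cos φ₀ / cos φ = 2.88  ⇒  cos φ = cos 49.8° / 2.88 = 0.2241.
φ = arccos(0.2241) ≈ 77.0°.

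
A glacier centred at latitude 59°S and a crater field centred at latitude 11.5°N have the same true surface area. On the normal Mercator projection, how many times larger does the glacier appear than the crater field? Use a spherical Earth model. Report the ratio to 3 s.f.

Mercator is conformal with k = sec φ, so areal scale = k² = sec²φ.
At 59°: sec²(59°) = 1/0.5150² = 3.770.
At 11.5°: sec²(11.5°) = 1/0.9799² = 1.041.
Ratio = 3.770/1.041 = cos²(11.5°)/cos²(59°) ≈ 3.62.

3.62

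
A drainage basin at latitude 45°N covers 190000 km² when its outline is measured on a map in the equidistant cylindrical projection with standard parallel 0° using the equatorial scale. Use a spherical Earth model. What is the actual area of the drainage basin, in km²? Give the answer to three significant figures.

For the equirectangular projection with φ₀ = 0 (plate carrée), h = 1 along meridians and k = sec φ along parallels.
Areal scale = h·k = 1 × sec φ; at 45°, h = 1.000, k = 1.414, so h·k = 1.414.
True area = apparent / (areal scale) = 190000 / 1.414 ≈ 134000 km².

134000 km²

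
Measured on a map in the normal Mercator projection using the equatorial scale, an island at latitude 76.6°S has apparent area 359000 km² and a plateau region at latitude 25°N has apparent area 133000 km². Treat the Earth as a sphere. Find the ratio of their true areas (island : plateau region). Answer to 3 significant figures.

On Mercator the areal scale is sec²φ, so true area = apparent × cos²φ.
True area of island: 359000 × cos²(76.6°) = 359000 × 0.05371 = 19280 km².
True area of plateau region: 133000 × cos²(25°) = 133000 × 0.8214 = 109200 km².
Ratio = 19280 / 109200 ≈ 0.176.

0.176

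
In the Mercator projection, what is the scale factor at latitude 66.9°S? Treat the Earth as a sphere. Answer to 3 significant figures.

For Mercator, h = k = sec φ (a conformal cylindrical projection has a single point scale, 1/cos φ).
k = 1/cos 66.9° = 1/0.3923 = 2.549.

2.55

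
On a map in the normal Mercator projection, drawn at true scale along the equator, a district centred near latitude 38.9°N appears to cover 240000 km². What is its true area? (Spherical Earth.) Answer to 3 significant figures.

145000 km²

For Mercator, h = k = sec φ (a conformal cylindrical projection has a single point scale, 1/cos φ).
Areal scale = k² = sec²φ = 1/cos²(38.9°) = 1/0.7782² = 1.651.
True area = apparent / (areal scale) = 240000 / 1.651 ≈ 145000 km².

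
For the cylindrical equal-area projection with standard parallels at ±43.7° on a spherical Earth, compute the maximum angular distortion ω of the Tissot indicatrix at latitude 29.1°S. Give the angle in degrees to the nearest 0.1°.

For cylindrical equal-area with standard parallel φ₀, h = cos φ / cos φ₀ and k = cos φ₀ / cos φ, so h·k = 1.
At 29.1°: h = 1.209, k = 0.8274; principal scales a = 1.209, b = 0.8274.
sin(ω/2) = (a − b)/(a + b) = 0.3812/2.036 = 0.1872, so ω = 2 arcsin(0.1872) ≈ 21.6°.

21.6°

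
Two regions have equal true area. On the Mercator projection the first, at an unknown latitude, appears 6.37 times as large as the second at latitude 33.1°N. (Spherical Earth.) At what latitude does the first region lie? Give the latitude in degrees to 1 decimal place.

On Mercator, (apparent₁)/(apparent₂) = sec²φ₁ / sec²φ₂ when true areas are equal.
cos²φ₂ / cos²φ₁ = 6.37  ⇒  cos φ₁ = cos 33.1° / √6.37 = 0.8377/2.524 = 0.3319.
φ₁ = arccos(0.3319) ≈ 70.6°.

70.6°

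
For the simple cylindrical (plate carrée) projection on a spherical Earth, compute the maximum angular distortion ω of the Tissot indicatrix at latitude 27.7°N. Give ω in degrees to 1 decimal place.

7.0°

In the plate carrée (x = Rλ, y = Rφ), meridians are true-scale (h = 1) and parallels are stretched by k = sec φ.
At 27.7°: h = 1.000, k = 1.129; principal scales a = 1.129, b = 1.000.
sin(ω/2) = (a − b)/(a + b) = 0.1294/2.129 = 0.06079, so ω = 2 arcsin(0.06079) ≈ 7.0°.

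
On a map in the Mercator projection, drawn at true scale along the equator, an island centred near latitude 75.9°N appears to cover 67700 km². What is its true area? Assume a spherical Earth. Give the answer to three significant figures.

Mercator is conformal, so the point scale is isotropic: h = k = sec φ = 1/cos φ.
Areal scale = k² = sec²φ = 1/cos²(75.9°) = 1/0.2436² = 16.85.
True area = apparent / (areal scale) = 67700 / 16.85 ≈ 4020 km².

4020 km²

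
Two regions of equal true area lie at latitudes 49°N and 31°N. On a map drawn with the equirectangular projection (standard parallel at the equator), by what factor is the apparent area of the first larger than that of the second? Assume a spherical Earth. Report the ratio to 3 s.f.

1.31

Plate carrée maps x = Rλ, y = Rφ. The meridian scale is h = 1 and the parallel scale is k = 1/cos φ = sec φ.
Areal scale at 49°: h·k = 1.000 × 1.524 = 1.524.
Areal scale at 31°: h·k = 1.000 × 1.167 = 1.167.
Ratio = 1.524/1.167 ≈ 1.31.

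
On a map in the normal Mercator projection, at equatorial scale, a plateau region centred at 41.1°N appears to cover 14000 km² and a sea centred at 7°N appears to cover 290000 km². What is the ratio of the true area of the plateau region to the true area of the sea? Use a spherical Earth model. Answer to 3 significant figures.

0.0278

On Mercator the areal scale is sec²φ, so true area = apparent × cos²φ.
True area of plateau region: 14000 × cos²(41.1°) = 14000 × 0.5679 = 7950 km².
True area of sea: 290000 × cos²(7°) = 290000 × 0.9851 = 285700 km².
Ratio = 7950 / 285700 ≈ 0.0278.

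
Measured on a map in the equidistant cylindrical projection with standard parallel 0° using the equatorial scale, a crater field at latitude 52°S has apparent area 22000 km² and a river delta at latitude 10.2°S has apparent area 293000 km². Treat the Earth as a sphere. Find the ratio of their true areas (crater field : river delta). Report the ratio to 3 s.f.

0.0470

Plate carrée has h = 1 and k = sec φ, giving areal scale sec φ; true area = (apparent area) · cos φ.
True area of crater field: 22000 × cos(52°) = 22000 × 0.6157 = 13540 km².
True area of river delta: 293000 × cos(10.2°) = 293000 × 0.9842 = 288400 km².
Ratio = 13540 / 288400 ≈ 0.0470.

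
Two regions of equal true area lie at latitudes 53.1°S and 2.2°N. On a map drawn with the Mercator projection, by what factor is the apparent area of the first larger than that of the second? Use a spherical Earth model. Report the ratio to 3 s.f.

Mercator areal scale is sec²φ.
At 53.1°: sec²(53.1°) = 1/0.6004² = 2.774.
At 2.2°: sec²(2.2°) = 1/0.9993² = 1.001.
Ratio = 2.774/1.001 = cos²(2.2°)/cos²(53.1°) ≈ 2.77.

2.77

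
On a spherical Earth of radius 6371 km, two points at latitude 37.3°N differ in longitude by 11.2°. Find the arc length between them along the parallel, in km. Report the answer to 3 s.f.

Arc length along a parallel = R cos φ · Δλ (with Δλ in radians).
= 6371 × cos 37.3° × (11.2° × π/180) = 6371 × 0.7955 × 0.1955 ≈ 991 km.

991 km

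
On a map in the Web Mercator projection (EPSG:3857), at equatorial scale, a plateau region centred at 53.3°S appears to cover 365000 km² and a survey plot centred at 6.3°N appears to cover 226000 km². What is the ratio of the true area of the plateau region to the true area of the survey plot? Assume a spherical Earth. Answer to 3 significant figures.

0.584

On Mercator the areal scale is sec²φ, so true area = apparent × cos²φ.
True area of plateau region: 365000 × cos²(53.3°) = 365000 × 0.3572 = 130400 km².
True area of survey plot: 226000 × cos²(6.3°) = 226000 × 0.9880 = 223300 km².
Ratio = 130400 / 223300 ≈ 0.584.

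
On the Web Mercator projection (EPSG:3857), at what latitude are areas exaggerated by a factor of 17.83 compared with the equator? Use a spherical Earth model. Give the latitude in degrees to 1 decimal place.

76.3°

Mercator areal scale is sec²φ.
sec²φ = 17.83  ⇒  cos²φ = 0.05609  ⇒  cos φ = 0.2368.
φ = arccos(0.2368) ≈ 76.3°.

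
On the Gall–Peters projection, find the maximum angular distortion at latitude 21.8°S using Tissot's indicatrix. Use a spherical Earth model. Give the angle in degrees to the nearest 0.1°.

Gall–Peters is a cylindrical equal-area projection with standard parallels at ±45°. Cylindrical equal-area (φ₀ = 45°): h = cos φ / cos 45° along meridians, k = cos 45° / cos φ along parallels; h·k = 1.
At 21.8°: h = 1.313, k = 0.7616; principal scales a = 1.313, b = 0.7616.
sin(ω/2) = (a − b)/(a + b) = 0.5515/2.075 = 0.2658, so ω = 2 arcsin(0.2658) ≈ 30.8°.

30.8°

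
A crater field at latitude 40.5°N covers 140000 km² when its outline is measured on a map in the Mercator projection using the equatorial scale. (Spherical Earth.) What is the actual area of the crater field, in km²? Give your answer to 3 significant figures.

81000 km²

The Mercator projection is conformal; its linear scale factor is the same in every direction and equals sec φ = 1/cos φ.
Areal scale = k² = sec²φ = 1/cos²(40.5°) = 1/0.7604² = 1.729.
True area = apparent / (areal scale) = 140000 / 1.729 ≈ 81000 km².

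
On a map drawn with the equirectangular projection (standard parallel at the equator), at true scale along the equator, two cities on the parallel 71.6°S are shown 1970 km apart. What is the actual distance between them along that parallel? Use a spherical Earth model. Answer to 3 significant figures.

622 km

For the equirectangular projection with φ₀ = 0 (plate carrée), h = 1 along meridians and k = sec φ along parallels.
Along the parallel at 71.6°, map distances are exaggerated by k = sec 71.6° = 3.168.
True distance = 1970 / 3.168 = 1970 × cos 71.6° ≈ 622 km.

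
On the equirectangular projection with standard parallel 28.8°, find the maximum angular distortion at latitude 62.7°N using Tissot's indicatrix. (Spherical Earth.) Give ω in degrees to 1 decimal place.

36.5°

The equidistant cylindrical projection with φ₀ = 28.8° has h = 1 (meridians true) and k = cos φ₀ / cos φ along parallels.
At 62.7°: h = 1.000, k = 1.911; principal scales a = 1.911, b = 1.000.
sin(ω/2) = (a − b)/(a + b) = 0.9106/2.911 = 0.3129, so ω = 2 arcsin(0.3129) ≈ 36.5°.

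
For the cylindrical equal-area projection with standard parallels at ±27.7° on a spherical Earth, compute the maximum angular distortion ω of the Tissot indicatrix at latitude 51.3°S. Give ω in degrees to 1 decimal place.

39.1°

A cylindrical equal-area projection with standard parallel φ₀ has meridian scale h = cos φ / cos φ₀ and parallel scale k = cos φ₀ / cos φ (so areas are preserved, h·k = 1).
At 51.3°: h = 0.7062, k = 1.416; principal scales a = 1.416, b = 0.7062.
sin(ω/2) = (a − b)/(a + b) = 0.7099/2.122 = 0.3345, so ω = 2 arcsin(0.3345) ≈ 39.1°.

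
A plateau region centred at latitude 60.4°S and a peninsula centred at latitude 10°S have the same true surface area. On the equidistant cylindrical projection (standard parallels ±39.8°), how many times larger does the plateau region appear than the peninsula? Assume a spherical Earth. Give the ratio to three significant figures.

1.99

With standard parallel φ₀ = 39.8°, the equirectangular projection gives x = Rλ cos φ₀, y = Rφ, so h = 1 and k = cos 39.8° / cos φ.
Areal scale at 60.4°: h·k = 1.000 × 1.555 = 1.555.
Areal scale at 10°: h·k = 1.000 × 0.7801 = 0.7801.
Ratio = 1.555/0.7801 ≈ 1.99.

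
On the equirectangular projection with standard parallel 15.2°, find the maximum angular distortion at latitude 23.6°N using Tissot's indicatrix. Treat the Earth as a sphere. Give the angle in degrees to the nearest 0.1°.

3.0°

In the equirectangular projection with standard parallel φ₀ = 15.2° (x = Rλ cos φ₀, y = Rφ), meridians are true-scale (h = 1) and the parallel scale is k = cos φ₀ / cos φ.
At 23.6°: h = 1.000, k = 1.053; principal scales a = 1.053, b = 1.000.
sin(ω/2) = (a − b)/(a + b) = 0.05309/2.053 = 0.02586, so ω = 2 arcsin(0.02586) ≈ 3.0°.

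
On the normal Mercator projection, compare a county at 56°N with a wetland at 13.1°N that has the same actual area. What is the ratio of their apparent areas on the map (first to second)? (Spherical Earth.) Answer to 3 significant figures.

Mercator areal scale is sec²φ.
At 56°: sec²(56°) = 1/0.5592² = 3.198.
At 13.1°: sec²(13.1°) = 1/0.9740² = 1.054.
Ratio = 3.198/1.054 = cos²(13.1°)/cos²(56°) ≈ 3.03.

3.03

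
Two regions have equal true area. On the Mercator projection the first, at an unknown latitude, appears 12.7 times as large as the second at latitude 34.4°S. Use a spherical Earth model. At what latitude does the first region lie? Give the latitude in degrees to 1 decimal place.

76.6°

On Mercator, (apparent₁)/(apparent₂) = sec²φ₁ / sec²φ₂ when true areas are equal.
cos²φ₂ / cos²φ₁ = 12.7  ⇒  cos φ₁ = cos 34.4° / √12.7 = 0.8251/3.564 = 0.2315.
φ₁ = arccos(0.2315) ≈ 76.6°.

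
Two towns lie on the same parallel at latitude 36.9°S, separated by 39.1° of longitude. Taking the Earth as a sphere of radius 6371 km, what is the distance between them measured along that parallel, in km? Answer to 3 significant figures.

3480 km

Arc length along a parallel = R cos φ · Δλ (with Δλ in radians).
= 6371 × cos 36.9° × (39.1° × π/180) = 6371 × 0.7997 × 0.6824 ≈ 3480 km.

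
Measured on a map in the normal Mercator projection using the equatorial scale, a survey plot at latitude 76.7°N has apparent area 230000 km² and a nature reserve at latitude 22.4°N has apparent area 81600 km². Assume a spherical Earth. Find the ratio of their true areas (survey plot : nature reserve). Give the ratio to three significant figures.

0.175

On Mercator the areal scale is sec²φ, so true area = apparent × cos²φ.
True area of survey plot: 230000 × cos²(76.7°) = 230000 × 0.05292 = 12170 km².
True area of nature reserve: 81600 × cos²(22.4°) = 81600 × 0.8548 = 69750 km².
Ratio = 12170 / 69750 ≈ 0.175.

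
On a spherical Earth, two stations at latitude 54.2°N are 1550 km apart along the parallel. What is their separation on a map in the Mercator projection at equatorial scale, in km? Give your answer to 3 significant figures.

For Mercator, h = k = sec φ (a conformal cylindrical projection has a single point scale, 1/cos φ).
Along the parallel, k = sec 54.2° = 1/0.5850 = 1.710.
Map distance = 1550 × 1.710 ≈ 2650 km.

2650 km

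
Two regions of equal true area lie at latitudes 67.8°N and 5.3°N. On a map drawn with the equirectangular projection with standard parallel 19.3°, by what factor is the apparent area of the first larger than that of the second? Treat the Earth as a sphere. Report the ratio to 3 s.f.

The equidistant cylindrical projection with φ₀ = 19.3° has h = 1 (meridians true) and k = cos φ₀ / cos φ along parallels.
Areal scale at 67.8°: h·k = 1.000 × 2.498 = 2.498.
Areal scale at 5.3°: h·k = 1.000 × 0.9479 = 0.9479.
Ratio = 2.498/0.9479 ≈ 2.64.

2.64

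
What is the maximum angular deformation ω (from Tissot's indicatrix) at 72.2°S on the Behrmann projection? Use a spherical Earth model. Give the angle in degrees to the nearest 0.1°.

The Behrmann projection is cylindrical equal-area with φ₀ = 30°. For cylindrical equal-area with standard parallel φ₀, h = cos φ / cos φ₀ and k = cos φ₀ / cos φ, so h·k = 1.
At 72.2°: h = 0.3530, k = 2.833; principal scales a = 2.833, b = 0.3530.
sin(ω/2) = (a − b)/(a + b) = 2.480/3.186 = 0.7784, so ω = 2 arcsin(0.7784) ≈ 102.2°.

102.2°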